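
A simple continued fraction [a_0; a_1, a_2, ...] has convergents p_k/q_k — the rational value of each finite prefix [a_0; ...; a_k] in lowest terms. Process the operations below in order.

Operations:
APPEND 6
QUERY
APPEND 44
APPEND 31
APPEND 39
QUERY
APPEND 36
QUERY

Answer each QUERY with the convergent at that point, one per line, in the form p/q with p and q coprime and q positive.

APPEND 6: p_0 = 6·1 + 0 = 6, q_0 = 6·0 + 1 = 1 → 6/1
APPEND 44: p_1 = 44·6 + 1 = 265, q_1 = 44·1 + 0 = 44 → 265/44
APPEND 31: p_2 = 31·265 + 6 = 8221, q_2 = 31·44 + 1 = 1365 → 8221/1365
APPEND 39: p_3 = 39·8221 + 265 = 320884, q_3 = 39·1365 + 44 = 53279 → 320884/53279
APPEND 36: p_4 = 36·320884 + 8221 = 11560045, q_4 = 36·53279 + 1365 = 1919409 → 11560045/1919409

6/1
320884/53279
11560045/1919409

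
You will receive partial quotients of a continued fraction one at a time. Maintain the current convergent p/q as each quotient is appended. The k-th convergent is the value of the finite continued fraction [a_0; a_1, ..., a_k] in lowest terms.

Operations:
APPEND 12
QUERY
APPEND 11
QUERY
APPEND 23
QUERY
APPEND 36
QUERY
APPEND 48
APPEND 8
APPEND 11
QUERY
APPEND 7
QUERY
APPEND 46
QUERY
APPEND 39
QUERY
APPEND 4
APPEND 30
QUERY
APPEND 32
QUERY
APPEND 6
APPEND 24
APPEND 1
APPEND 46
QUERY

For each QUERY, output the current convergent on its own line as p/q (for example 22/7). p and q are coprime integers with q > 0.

APPEND 12: p_0 = 12·1 + 0 = 12, q_0 = 12·0 + 1 = 1 → 12/1
APPEND 11: p_1 = 11·12 + 1 = 133, q_1 = 11·1 + 0 = 11 → 133/11
APPEND 23: p_2 = 23·133 + 12 = 3071, q_2 = 23·11 + 1 = 254 → 3071/254
APPEND 36: p_3 = 36·3071 + 133 = 110689, q_3 = 36·254 + 11 = 9155 → 110689/9155
APPEND 48: p_4 = 48·110689 + 3071 = 5316143, q_4 = 48·9155 + 254 = 439694 → 5316143/439694
APPEND 8: p_5 = 8·5316143 + 110689 = 42639833, q_5 = 8·439694 + 9155 = 3526707 → 42639833/3526707
APPEND 11: p_6 = 11·42639833 + 5316143 = 474354306, q_6 = 11·3526707 + 439694 = 39233471 → 474354306/39233471
APPEND 7: p_7 = 7·474354306 + 42639833 = 3363119975, q_7 = 7·39233471 + 3526707 = 278161004 → 3363119975/278161004
APPEND 46: p_8 = 46·3363119975 + 474354306 = 155177873156, q_8 = 46·278161004 + 39233471 = 12834639655 → 155177873156/12834639655
APPEND 39: p_9 = 39·155177873156 + 3363119975 = 6055300173059, q_9 = 39·12834639655 + 278161004 = 500829107549 → 6055300173059/500829107549
APPEND 4: p_10 = 4·6055300173059 + 155177873156 = 24376378565392, q_10 = 4·500829107549 + 12834639655 = 2016151069851 → 24376378565392/2016151069851
APPEND 30: p_11 = 30·24376378565392 + 6055300173059 = 737346657134819, q_11 = 30·2016151069851 + 500829107549 = 60985361203079 → 737346657134819/60985361203079
APPEND 32: p_12 = 32·737346657134819 + 24376378565392 = 23619469406879600, q_12 = 32·60985361203079 + 2016151069851 = 1953547709568379 → 23619469406879600/1953547709568379
APPEND 6: p_13 = 6·23619469406879600 + 737346657134819 = 142454163098412419, q_13 = 6·1953547709568379 + 60985361203079 = 11782271618613353 → 142454163098412419/11782271618613353
APPEND 24: p_14 = 24·142454163098412419 + 23619469406879600 = 3442519383768777656, q_14 = 24·11782271618613353 + 1953547709568379 = 284728066556288851 → 3442519383768777656/284728066556288851
APPEND 1: p_15 = 1·3442519383768777656 + 142454163098412419 = 3584973546867190075, q_15 = 1·284728066556288851 + 11782271618613353 = 296510338174902204 → 3584973546867190075/296510338174902204
APPEND 46: p_16 = 46·3584973546867190075 + 3442519383768777656 = 168351302539659521106, q_16 = 46·296510338174902204 + 284728066556288851 = 13924203622601790235 → 168351302539659521106/13924203622601790235

12/1
133/11
3071/254
110689/9155
474354306/39233471
3363119975/278161004
155177873156/12834639655
6055300173059/500829107549
737346657134819/60985361203079
23619469406879600/1953547709568379
168351302539659521106/13924203622601790235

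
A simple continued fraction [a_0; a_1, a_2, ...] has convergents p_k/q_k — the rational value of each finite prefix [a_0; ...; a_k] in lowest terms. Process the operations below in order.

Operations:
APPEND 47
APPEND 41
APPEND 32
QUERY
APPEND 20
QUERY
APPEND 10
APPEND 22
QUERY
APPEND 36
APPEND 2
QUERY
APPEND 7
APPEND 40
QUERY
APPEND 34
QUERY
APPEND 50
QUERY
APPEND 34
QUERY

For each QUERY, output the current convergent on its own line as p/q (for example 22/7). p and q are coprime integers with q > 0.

61743/1313
1236788/26301
274688494/5841407
20077119308/426951357
6037719141828/128395530317
205432891872715/4368647245252
10277682312777578/218560757792917
349646631526310367/7435434412204430

APPEND 47: p_0 = 47·1 + 0 = 47, q_0 = 47·0 + 1 = 1 → 47/1
APPEND 41: p_1 = 41·47 + 1 = 1928, q_1 = 41·1 + 0 = 41 → 1928/41
APPEND 32: p_2 = 32·1928 + 47 = 61743, q_2 = 32·41 + 1 = 1313 → 61743/1313
APPEND 20: p_3 = 20·61743 + 1928 = 1236788, q_3 = 20·1313 + 41 = 26301 → 1236788/26301
APPEND 10: p_4 = 10·1236788 + 61743 = 12429623, q_4 = 10·26301 + 1313 = 264323 → 12429623/264323
APPEND 22: p_5 = 22·12429623 + 1236788 = 274688494, q_5 = 22·264323 + 26301 = 5841407 → 274688494/5841407
APPEND 36: p_6 = 36·274688494 + 12429623 = 9901215407, q_6 = 36·5841407 + 264323 = 210554975 → 9901215407/210554975
APPEND 2: p_7 = 2·9901215407 + 274688494 = 20077119308, q_7 = 2·210554975 + 5841407 = 426951357 → 20077119308/426951357
APPEND 7: p_8 = 7·20077119308 + 9901215407 = 150441050563, q_8 = 7·426951357 + 210554975 = 3199214474 → 150441050563/3199214474
APPEND 40: p_9 = 40·150441050563 + 20077119308 = 6037719141828, q_9 = 40·3199214474 + 426951357 = 128395530317 → 6037719141828/128395530317
APPEND 34: p_10 = 34·6037719141828 + 150441050563 = 205432891872715, q_10 = 34·128395530317 + 3199214474 = 4368647245252 → 205432891872715/4368647245252
APPEND 50: p_11 = 50·205432891872715 + 6037719141828 = 10277682312777578, q_11 = 50·4368647245252 + 128395530317 = 218560757792917 → 10277682312777578/218560757792917
APPEND 34: p_12 = 34·10277682312777578 + 205432891872715 = 349646631526310367, q_12 = 34·218560757792917 + 4368647245252 = 7435434412204430 → 349646631526310367/7435434412204430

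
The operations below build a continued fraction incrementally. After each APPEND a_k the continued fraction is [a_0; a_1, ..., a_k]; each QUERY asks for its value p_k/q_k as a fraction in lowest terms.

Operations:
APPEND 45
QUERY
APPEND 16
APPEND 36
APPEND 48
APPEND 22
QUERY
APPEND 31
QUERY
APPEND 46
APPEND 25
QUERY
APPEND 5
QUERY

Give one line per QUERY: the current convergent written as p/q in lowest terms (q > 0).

45/1
27498919/610241
853715258/18945183
983313734933/21821161658
4955867075452/109977896949

APPEND 45: p_0 = 45·1 + 0 = 45, q_0 = 45·0 + 1 = 1 → 45/1
APPEND 16: p_1 = 16·45 + 1 = 721, q_1 = 16·1 + 0 = 16 → 721/16
APPEND 36: p_2 = 36·721 + 45 = 26001, q_2 = 36·16 + 1 = 577 → 26001/577
APPEND 48: p_3 = 48·26001 + 721 = 1248769, q_3 = 48·577 + 16 = 27712 → 1248769/27712
APPEND 22: p_4 = 22·1248769 + 26001 = 27498919, q_4 = 22·27712 + 577 = 610241 → 27498919/610241
APPEND 31: p_5 = 31·27498919 + 1248769 = 853715258, q_5 = 31·610241 + 27712 = 18945183 → 853715258/18945183
APPEND 46: p_6 = 46·853715258 + 27498919 = 39298400787, q_6 = 46·18945183 + 610241 = 872088659 → 39298400787/872088659
APPEND 25: p_7 = 25·39298400787 + 853715258 = 983313734933, q_7 = 25·872088659 + 18945183 = 21821161658 → 983313734933/21821161658
APPEND 5: p_8 = 5·983313734933 + 39298400787 = 4955867075452, q_8 = 5·21821161658 + 872088659 = 109977896949 → 4955867075452/109977896949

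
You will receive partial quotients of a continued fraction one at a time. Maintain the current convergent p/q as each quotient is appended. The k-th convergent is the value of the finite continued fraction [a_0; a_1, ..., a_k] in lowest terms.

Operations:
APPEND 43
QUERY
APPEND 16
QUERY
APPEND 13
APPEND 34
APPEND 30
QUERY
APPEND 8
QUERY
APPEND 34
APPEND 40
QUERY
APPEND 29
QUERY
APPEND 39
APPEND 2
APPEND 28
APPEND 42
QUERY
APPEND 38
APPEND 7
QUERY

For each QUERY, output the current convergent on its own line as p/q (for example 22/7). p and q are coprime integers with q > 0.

43/1
689/16
9209670/213869
73984049/1718074
101060677489/2346853474
2933284314517/68117379131
277792436507176701/6450957591678055
74216840631570341647/1723479938915543978

APPEND 43: p_0 = 43·1 + 0 = 43, q_0 = 43·0 + 1 = 1 → 43/1
APPEND 16: p_1 = 16·43 + 1 = 689, q_1 = 16·1 + 0 = 16 → 689/16
APPEND 13: p_2 = 13·689 + 43 = 9000, q_2 = 13·16 + 1 = 209 → 9000/209
APPEND 34: p_3 = 34·9000 + 689 = 306689, q_3 = 34·209 + 16 = 7122 → 306689/7122
APPEND 30: p_4 = 30·306689 + 9000 = 9209670, q_4 = 30·7122 + 209 = 213869 → 9209670/213869
APPEND 8: p_5 = 8·9209670 + 306689 = 73984049, q_5 = 8·213869 + 7122 = 1718074 → 73984049/1718074
APPEND 34: p_6 = 34·73984049 + 9209670 = 2524667336, q_6 = 34·1718074 + 213869 = 58628385 → 2524667336/58628385
APPEND 40: p_7 = 40·2524667336 + 73984049 = 101060677489, q_7 = 40·58628385 + 1718074 = 2346853474 → 101060677489/2346853474
APPEND 29: p_8 = 29·101060677489 + 2524667336 = 2933284314517, q_8 = 29·2346853474 + 58628385 = 68117379131 → 2933284314517/68117379131
APPEND 39: p_9 = 39·2933284314517 + 101060677489 = 114499148943652, q_9 = 39·68117379131 + 2346853474 = 2658924639583 → 114499148943652/2658924639583
APPEND 2: p_10 = 2·114499148943652 + 2933284314517 = 231931582201821, q_10 = 2·2658924639583 + 68117379131 = 5385966658297 → 231931582201821/5385966658297
APPEND 28: p_11 = 28·231931582201821 + 114499148943652 = 6608583450594640, q_11 = 28·5385966658297 + 2658924639583 = 153465991071899 → 6608583450594640/153465991071899
APPEND 42: p_12 = 42·6608583450594640 + 231931582201821 = 277792436507176701, q_12 = 42·153465991071899 + 5385966658297 = 6450957591678055 → 277792436507176701/6450957591678055
APPEND 38: p_13 = 38·277792436507176701 + 6608583450594640 = 10562721170723309278, q_13 = 38·6450957591678055 + 153465991071899 = 245289854474837989 → 10562721170723309278/245289854474837989
APPEND 7: p_14 = 7·10562721170723309278 + 277792436507176701 = 74216840631570341647, q_14 = 7·245289854474837989 + 6450957591678055 = 1723479938915543978 → 74216840631570341647/1723479938915543978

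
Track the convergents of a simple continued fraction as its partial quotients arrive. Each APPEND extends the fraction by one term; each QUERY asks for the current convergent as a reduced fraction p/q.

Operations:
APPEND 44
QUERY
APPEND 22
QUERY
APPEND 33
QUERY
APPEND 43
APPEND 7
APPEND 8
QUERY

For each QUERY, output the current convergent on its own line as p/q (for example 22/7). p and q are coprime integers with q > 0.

APPEND 44: p_0 = 44·1 + 0 = 44, q_0 = 44·0 + 1 = 1 → 44/1
APPEND 22: p_1 = 22·44 + 1 = 969, q_1 = 22·1 + 0 = 22 → 969/22
APPEND 33: p_2 = 33·969 + 44 = 32021, q_2 = 33·22 + 1 = 727 → 32021/727
APPEND 43: p_3 = 43·32021 + 969 = 1377872, q_3 = 43·727 + 22 = 31283 → 1377872/31283
APPEND 7: p_4 = 7·1377872 + 32021 = 9677125, q_4 = 7·31283 + 727 = 219708 → 9677125/219708
APPEND 8: p_5 = 8·9677125 + 1377872 = 78794872, q_5 = 8·219708 + 31283 = 1788947 → 78794872/1788947

44/1
969/22
32021/727
78794872/1788947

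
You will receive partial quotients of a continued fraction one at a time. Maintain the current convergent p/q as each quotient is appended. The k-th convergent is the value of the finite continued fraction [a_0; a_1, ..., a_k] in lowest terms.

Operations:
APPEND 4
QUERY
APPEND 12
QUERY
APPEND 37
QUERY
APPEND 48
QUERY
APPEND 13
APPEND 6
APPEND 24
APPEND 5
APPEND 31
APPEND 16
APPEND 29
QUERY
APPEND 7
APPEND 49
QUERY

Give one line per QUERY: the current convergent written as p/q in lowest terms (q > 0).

APPEND 4: p_0 = 4·1 + 0 = 4, q_0 = 4·0 + 1 = 1 → 4/1
APPEND 12: p_1 = 12·4 + 1 = 49, q_1 = 12·1 + 0 = 12 → 49/12
APPEND 37: p_2 = 37·49 + 4 = 1817, q_2 = 37·12 + 1 = 445 → 1817/445
APPEND 48: p_3 = 48·1817 + 49 = 87265, q_3 = 48·445 + 12 = 21372 → 87265/21372
APPEND 13: p_4 = 13·87265 + 1817 = 1136262, q_4 = 13·21372 + 445 = 278281 → 1136262/278281
APPEND 6: p_5 = 6·1136262 + 87265 = 6904837, q_5 = 6·278281 + 21372 = 1691058 → 6904837/1691058
APPEND 24: p_6 = 24·6904837 + 1136262 = 166852350, q_6 = 24·1691058 + 278281 = 40863673 → 166852350/40863673
APPEND 5: p_7 = 5·166852350 + 6904837 = 841166587, q_7 = 5·40863673 + 1691058 = 206009423 → 841166587/206009423
APPEND 31: p_8 = 31·841166587 + 166852350 = 26243016547, q_8 = 31·206009423 + 40863673 = 6427155786 → 26243016547/6427155786
APPEND 16: p_9 = 16·26243016547 + 841166587 = 420729431339, q_9 = 16·6427155786 + 206009423 = 103040501999 → 420729431339/103040501999
APPEND 29: p_10 = 29·420729431339 + 26243016547 = 12227396525378, q_10 = 29·103040501999 + 6427155786 = 2994601713757 → 12227396525378/2994601713757
APPEND 7: p_11 = 7·12227396525378 + 420729431339 = 86012505108985, q_11 = 7·2994601713757 + 103040501999 = 21065252498298 → 86012505108985/21065252498298
APPEND 49: p_12 = 49·86012505108985 + 12227396525378 = 4226840146865643, q_12 = 49·21065252498298 + 2994601713757 = 1035191974130359 → 4226840146865643/1035191974130359

4/1
49/12
1817/445
87265/21372
12227396525378/2994601713757
4226840146865643/1035191974130359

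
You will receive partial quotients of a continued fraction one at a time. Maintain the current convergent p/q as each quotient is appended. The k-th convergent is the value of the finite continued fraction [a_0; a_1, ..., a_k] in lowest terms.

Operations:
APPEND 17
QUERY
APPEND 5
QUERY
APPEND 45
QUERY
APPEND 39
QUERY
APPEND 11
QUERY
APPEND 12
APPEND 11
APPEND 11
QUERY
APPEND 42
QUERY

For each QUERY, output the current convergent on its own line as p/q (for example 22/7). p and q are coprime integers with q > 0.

APPEND 17: p_0 = 17·1 + 0 = 17, q_0 = 17·0 + 1 = 1 → 17/1
APPEND 5: p_1 = 5·17 + 1 = 86, q_1 = 5·1 + 0 = 5 → 86/5
APPEND 45: p_2 = 45·86 + 17 = 3887, q_2 = 45·5 + 1 = 226 → 3887/226
APPEND 39: p_3 = 39·3887 + 86 = 151679, q_3 = 39·226 + 5 = 8819 → 151679/8819
APPEND 11: p_4 = 11·151679 + 3887 = 1672356, q_4 = 11·8819 + 226 = 97235 → 1672356/97235
APPEND 12: p_5 = 12·1672356 + 151679 = 20219951, q_5 = 12·97235 + 8819 = 1175639 → 20219951/1175639
APPEND 11: p_6 = 11·20219951 + 1672356 = 224091817, q_6 = 11·1175639 + 97235 = 13029264 → 224091817/13029264
APPEND 11: p_7 = 11·224091817 + 20219951 = 2485229938, q_7 = 11·13029264 + 1175639 = 144497543 → 2485229938/144497543
APPEND 42: p_8 = 42·2485229938 + 224091817 = 104603749213, q_8 = 42·144497543 + 13029264 = 6081926070 → 104603749213/6081926070

17/1
86/5
3887/226
151679/8819
1672356/97235
2485229938/144497543
104603749213/6081926070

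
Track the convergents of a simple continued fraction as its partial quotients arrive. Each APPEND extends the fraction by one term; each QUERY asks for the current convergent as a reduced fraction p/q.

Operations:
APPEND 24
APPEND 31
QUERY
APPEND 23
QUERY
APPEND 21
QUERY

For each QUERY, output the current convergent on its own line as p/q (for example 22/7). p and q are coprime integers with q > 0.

745/31
17159/714
361084/15025

APPEND 24: p_0 = 24·1 + 0 = 24, q_0 = 24·0 + 1 = 1 → 24/1
APPEND 31: p_1 = 31·24 + 1 = 745, q_1 = 31·1 + 0 = 31 → 745/31
APPEND 23: p_2 = 23·745 + 24 = 17159, q_2 = 23·31 + 1 = 714 → 17159/714
APPEND 21: p_3 = 21·17159 + 745 = 361084, q_3 = 21·714 + 31 = 15025 → 361084/15025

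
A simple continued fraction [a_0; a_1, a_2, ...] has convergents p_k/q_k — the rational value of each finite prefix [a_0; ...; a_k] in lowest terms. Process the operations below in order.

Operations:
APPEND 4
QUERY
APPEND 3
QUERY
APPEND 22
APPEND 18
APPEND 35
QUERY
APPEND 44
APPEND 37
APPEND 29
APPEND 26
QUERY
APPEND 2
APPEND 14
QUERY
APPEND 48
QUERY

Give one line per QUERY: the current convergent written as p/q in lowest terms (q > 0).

APPEND 4: p_0 = 4·1 + 0 = 4, q_0 = 4·0 + 1 = 1 → 4/1
APPEND 3: p_1 = 3·4 + 1 = 13, q_1 = 3·1 + 0 = 3 → 13/3
APPEND 22: p_2 = 22·13 + 4 = 290, q_2 = 22·3 + 1 = 67 → 290/67
APPEND 18: p_3 = 18·290 + 13 = 5233, q_3 = 18·67 + 3 = 1209 → 5233/1209
APPEND 35: p_4 = 35·5233 + 290 = 183445, q_4 = 35·1209 + 67 = 42382 → 183445/42382
APPEND 44: p_5 = 44·183445 + 5233 = 8076813, q_5 = 44·42382 + 1209 = 1866017 → 8076813/1866017
APPEND 37: p_6 = 37·8076813 + 183445 = 299025526, q_6 = 37·1866017 + 42382 = 69085011 → 299025526/69085011
APPEND 29: p_7 = 29·299025526 + 8076813 = 8679817067, q_7 = 29·69085011 + 1866017 = 2005331336 → 8679817067/2005331336
APPEND 26: p_8 = 26·8679817067 + 299025526 = 225974269268, q_8 = 26·2005331336 + 69085011 = 52207699747 → 225974269268/52207699747
APPEND 2: p_9 = 2·225974269268 + 8679817067 = 460628355603, q_9 = 2·52207699747 + 2005331336 = 106420730830 → 460628355603/106420730830
APPEND 14: p_10 = 14·460628355603 + 225974269268 = 6674771247710, q_10 = 14·106420730830 + 52207699747 = 1542097931367 → 6674771247710/1542097931367
APPEND 48: p_11 = 48·6674771247710 + 460628355603 = 320849648245683, q_11 = 48·1542097931367 + 106420730830 = 74127121436446 → 320849648245683/74127121436446

4/1
13/3
183445/42382
225974269268/52207699747
6674771247710/1542097931367
320849648245683/74127121436446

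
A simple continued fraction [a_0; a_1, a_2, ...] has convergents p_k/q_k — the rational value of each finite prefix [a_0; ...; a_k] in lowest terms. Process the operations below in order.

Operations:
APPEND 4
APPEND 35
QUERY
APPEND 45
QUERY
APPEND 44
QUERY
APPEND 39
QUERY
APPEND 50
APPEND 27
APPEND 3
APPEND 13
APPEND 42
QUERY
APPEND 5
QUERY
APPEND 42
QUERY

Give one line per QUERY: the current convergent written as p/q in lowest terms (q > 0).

APPEND 4: p_0 = 4·1 + 0 = 4, q_0 = 4·0 + 1 = 1 → 4/1
APPEND 35: p_1 = 35·4 + 1 = 141, q_1 = 35·1 + 0 = 35 → 141/35
APPEND 45: p_2 = 45·141 + 4 = 6349, q_2 = 45·35 + 1 = 1576 → 6349/1576
APPEND 44: p_3 = 44·6349 + 141 = 279497, q_3 = 44·1576 + 35 = 69379 → 279497/69379
APPEND 39: p_4 = 39·279497 + 6349 = 10906732, q_4 = 39·69379 + 1576 = 2707357 → 10906732/2707357
APPEND 50: p_5 = 50·10906732 + 279497 = 545616097, q_5 = 50·2707357 + 69379 = 135437229 → 545616097/135437229
APPEND 27: p_6 = 27·545616097 + 10906732 = 14742541351, q_6 = 27·135437229 + 2707357 = 3659512540 → 14742541351/3659512540
APPEND 3: p_7 = 3·14742541351 + 545616097 = 44773240150, q_7 = 3·3659512540 + 135437229 = 11113974849 → 44773240150/11113974849
APPEND 13: p_8 = 13·44773240150 + 14742541351 = 596794663301, q_8 = 13·11113974849 + 3659512540 = 148141185577 → 596794663301/148141185577
APPEND 42: p_9 = 42·596794663301 + 44773240150 = 25110149098792, q_9 = 42·148141185577 + 11113974849 = 6233043769083 → 25110149098792/6233043769083
APPEND 5: p_10 = 5·25110149098792 + 596794663301 = 126147540157261, q_10 = 5·6233043769083 + 148141185577 = 31313360030992 → 126147540157261/31313360030992
APPEND 42: p_11 = 42·126147540157261 + 25110149098792 = 5323306835703754, q_11 = 42·31313360030992 + 6233043769083 = 1321394165070747 → 5323306835703754/1321394165070747

141/35
6349/1576
279497/69379
10906732/2707357
25110149098792/6233043769083
126147540157261/31313360030992
5323306835703754/1321394165070747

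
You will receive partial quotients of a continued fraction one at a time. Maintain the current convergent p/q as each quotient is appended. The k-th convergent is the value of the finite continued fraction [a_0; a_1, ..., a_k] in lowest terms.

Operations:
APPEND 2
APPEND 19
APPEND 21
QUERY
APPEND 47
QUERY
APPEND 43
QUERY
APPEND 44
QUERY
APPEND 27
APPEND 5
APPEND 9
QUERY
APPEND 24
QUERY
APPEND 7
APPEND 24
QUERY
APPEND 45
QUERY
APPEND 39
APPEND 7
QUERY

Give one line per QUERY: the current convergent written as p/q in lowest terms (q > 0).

821/400
38626/18819
1661739/809617
73155142/35641967
91593522636/44625343099
2208201951271/1075859589973
375384374308063/182891278939813
16907845851044368/8237683194764495
4635377453806313273/2258405434318050321

APPEND 2: p_0 = 2·1 + 0 = 2, q_0 = 2·0 + 1 = 1 → 2/1
APPEND 19: p_1 = 19·2 + 1 = 39, q_1 = 19·1 + 0 = 19 → 39/19
APPEND 21: p_2 = 21·39 + 2 = 821, q_2 = 21·19 + 1 = 400 → 821/400
APPEND 47: p_3 = 47·821 + 39 = 38626, q_3 = 47·400 + 19 = 18819 → 38626/18819
APPEND 43: p_4 = 43·38626 + 821 = 1661739, q_4 = 43·18819 + 400 = 809617 → 1661739/809617
APPEND 44: p_5 = 44·1661739 + 38626 = 73155142, q_5 = 44·809617 + 18819 = 35641967 → 73155142/35641967
APPEND 27: p_6 = 27·73155142 + 1661739 = 1976850573, q_6 = 27·35641967 + 809617 = 963142726 → 1976850573/963142726
APPEND 5: p_7 = 5·1976850573 + 73155142 = 9957408007, q_7 = 5·963142726 + 35641967 = 4851355597 → 9957408007/4851355597
APPEND 9: p_8 = 9·9957408007 + 1976850573 = 91593522636, q_8 = 9·4851355597 + 963142726 = 44625343099 → 91593522636/44625343099
APPEND 24: p_9 = 24·91593522636 + 9957408007 = 2208201951271, q_9 = 24·44625343099 + 4851355597 = 1075859589973 → 2208201951271/1075859589973
APPEND 7: p_10 = 7·2208201951271 + 91593522636 = 15549007181533, q_10 = 7·1075859589973 + 44625343099 = 7575642472910 → 15549007181533/7575642472910
APPEND 24: p_11 = 24·15549007181533 + 2208201951271 = 375384374308063, q_11 = 24·7575642472910 + 1075859589973 = 182891278939813 → 375384374308063/182891278939813
APPEND 45: p_12 = 45·375384374308063 + 15549007181533 = 16907845851044368, q_12 = 45·182891278939813 + 7575642472910 = 8237683194764495 → 16907845851044368/8237683194764495
APPEND 39: p_13 = 39·16907845851044368 + 375384374308063 = 659781372565038415, q_13 = 39·8237683194764495 + 182891278939813 = 321452535874755118 → 659781372565038415/321452535874755118
APPEND 7: p_14 = 7·659781372565038415 + 16907845851044368 = 4635377453806313273, q_14 = 7·321452535874755118 + 8237683194764495 = 2258405434318050321 → 4635377453806313273/2258405434318050321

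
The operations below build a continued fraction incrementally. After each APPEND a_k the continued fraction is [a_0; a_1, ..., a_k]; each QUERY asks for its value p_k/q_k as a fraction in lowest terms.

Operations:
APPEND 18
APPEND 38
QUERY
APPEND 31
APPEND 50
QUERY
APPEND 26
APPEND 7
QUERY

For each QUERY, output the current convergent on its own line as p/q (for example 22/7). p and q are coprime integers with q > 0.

APPEND 18: p_0 = 18·1 + 0 = 18, q_0 = 18·0 + 1 = 1 → 18/1
APPEND 38: p_1 = 38·18 + 1 = 685, q_1 = 38·1 + 0 = 38 → 685/38
APPEND 31: p_2 = 31·685 + 18 = 21253, q_2 = 31·38 + 1 = 1179 → 21253/1179
APPEND 50: p_3 = 50·21253 + 685 = 1063335, q_3 = 50·1179 + 38 = 58988 → 1063335/58988
APPEND 26: p_4 = 26·1063335 + 21253 = 27667963, q_4 = 26·58988 + 1179 = 1534867 → 27667963/1534867
APPEND 7: p_5 = 7·27667963 + 1063335 = 194739076, q_5 = 7·1534867 + 58988 = 10803057 → 194739076/10803057

685/38
1063335/58988
194739076/10803057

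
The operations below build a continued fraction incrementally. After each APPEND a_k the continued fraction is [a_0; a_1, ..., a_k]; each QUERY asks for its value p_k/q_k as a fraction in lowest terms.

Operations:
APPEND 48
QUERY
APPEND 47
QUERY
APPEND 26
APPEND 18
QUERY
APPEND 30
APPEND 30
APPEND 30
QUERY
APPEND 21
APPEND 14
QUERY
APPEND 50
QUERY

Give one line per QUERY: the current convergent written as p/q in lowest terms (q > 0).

APPEND 48: p_0 = 48·1 + 0 = 48, q_0 = 48·0 + 1 = 1 → 48/1
APPEND 47: p_1 = 47·48 + 1 = 2257, q_1 = 47·1 + 0 = 47 → 2257/47
APPEND 26: p_2 = 26·2257 + 48 = 58730, q_2 = 26·47 + 1 = 1223 → 58730/1223
APPEND 18: p_3 = 18·58730 + 2257 = 1059397, q_3 = 18·1223 + 47 = 22061 → 1059397/22061
APPEND 30: p_4 = 30·1059397 + 58730 = 31840640, q_4 = 30·22061 + 1223 = 663053 → 31840640/663053
APPEND 30: p_5 = 30·31840640 + 1059397 = 956278597, q_5 = 30·663053 + 22061 = 19913651 → 956278597/19913651
APPEND 30: p_6 = 30·956278597 + 31840640 = 28720198550, q_6 = 30·19913651 + 663053 = 598072583 → 28720198550/598072583
APPEND 21: p_7 = 21·28720198550 + 956278597 = 604080448147, q_7 = 21·598072583 + 19913651 = 12579437894 → 604080448147/12579437894
APPEND 14: p_8 = 14·604080448147 + 28720198550 = 8485846472608, q_8 = 14·12579437894 + 598072583 = 176710203099 → 8485846472608/176710203099
APPEND 50: p_9 = 50·8485846472608 + 604080448147 = 424896404078547, q_9 = 50·176710203099 + 12579437894 = 8848089592844 → 424896404078547/8848089592844

48/1
2257/47
1059397/22061
28720198550/598072583
8485846472608/176710203099
424896404078547/8848089592844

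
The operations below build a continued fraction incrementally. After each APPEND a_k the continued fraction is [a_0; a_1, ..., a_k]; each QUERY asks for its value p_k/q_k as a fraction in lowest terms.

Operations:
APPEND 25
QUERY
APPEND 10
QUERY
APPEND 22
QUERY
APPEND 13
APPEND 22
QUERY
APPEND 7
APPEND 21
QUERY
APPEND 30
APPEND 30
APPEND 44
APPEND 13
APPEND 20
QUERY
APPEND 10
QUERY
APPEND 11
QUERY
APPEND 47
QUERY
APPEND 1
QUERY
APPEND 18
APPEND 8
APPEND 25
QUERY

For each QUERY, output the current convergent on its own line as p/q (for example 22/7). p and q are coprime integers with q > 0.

25/1
251/10
5547/221
1597511/63647
237951230/9480299
2472139646095579/98493388812238
24844530676016897/989839721876253
275761977082281446/10986730329451021
12985657453543244859/517366165206074240
13261419430625526305/528352895535525261
50921468133930984545774/2028780197642339448063

APPEND 25: p_0 = 25·1 + 0 = 25, q_0 = 25·0 + 1 = 1 → 25/1
APPEND 10: p_1 = 10·25 + 1 = 251, q_1 = 10·1 + 0 = 10 → 251/10
APPEND 22: p_2 = 22·251 + 25 = 5547, q_2 = 22·10 + 1 = 221 → 5547/221
APPEND 13: p_3 = 13·5547 + 251 = 72362, q_3 = 13·221 + 10 = 2883 → 72362/2883
APPEND 22: p_4 = 22·72362 + 5547 = 1597511, q_4 = 22·2883 + 221 = 63647 → 1597511/63647
APPEND 7: p_5 = 7·1597511 + 72362 = 11254939, q_5 = 7·63647 + 2883 = 448412 → 11254939/448412
APPEND 21: p_6 = 21·11254939 + 1597511 = 237951230, q_6 = 21·448412 + 63647 = 9480299 → 237951230/9480299
APPEND 30: p_7 = 30·237951230 + 11254939 = 7149791839, q_7 = 30·9480299 + 448412 = 284857382 → 7149791839/284857382
APPEND 30: p_8 = 30·7149791839 + 237951230 = 214731706400, q_8 = 30·284857382 + 9480299 = 8555201759 → 214731706400/8555201759
APPEND 44: p_9 = 44·214731706400 + 7149791839 = 9455344873439, q_9 = 44·8555201759 + 284857382 = 376713734778 → 9455344873439/376713734778
APPEND 13: p_10 = 13·9455344873439 + 214731706400 = 123134215061107, q_10 = 13·376713734778 + 8555201759 = 4905833753873 → 123134215061107/4905833753873
APPEND 20: p_11 = 20·123134215061107 + 9455344873439 = 2472139646095579, q_11 = 20·4905833753873 + 376713734778 = 98493388812238 → 2472139646095579/98493388812238
APPEND 10: p_12 = 10·2472139646095579 + 123134215061107 = 24844530676016897, q_12 = 10·98493388812238 + 4905833753873 = 989839721876253 → 24844530676016897/989839721876253
APPEND 11: p_13 = 11·24844530676016897 + 2472139646095579 = 275761977082281446, q_13 = 11·989839721876253 + 98493388812238 = 10986730329451021 → 275761977082281446/10986730329451021
APPEND 47: p_14 = 47·275761977082281446 + 24844530676016897 = 12985657453543244859, q_14 = 47·10986730329451021 + 989839721876253 = 517366165206074240 → 12985657453543244859/517366165206074240
APPEND 1: p_15 = 1·12985657453543244859 + 275761977082281446 = 13261419430625526305, q_15 = 1·517366165206074240 + 10986730329451021 = 528352895535525261 → 13261419430625526305/528352895535525261
APPEND 18: p_16 = 18·13261419430625526305 + 12985657453543244859 = 251691207204802718349, q_16 = 18·528352895535525261 + 517366165206074240 = 10027718284845528938 → 251691207204802718349/10027718284845528938
APPEND 8: p_17 = 8·251691207204802718349 + 13261419430625526305 = 2026791077069047273097, q_17 = 8·10027718284845528938 + 528352895535525261 = 80750099174299756765 → 2026791077069047273097/80750099174299756765
APPEND 25: p_18 = 25·2026791077069047273097 + 251691207204802718349 = 50921468133930984545774, q_18 = 25·80750099174299756765 + 10027718284845528938 = 2028780197642339448063 → 50921468133930984545774/2028780197642339448063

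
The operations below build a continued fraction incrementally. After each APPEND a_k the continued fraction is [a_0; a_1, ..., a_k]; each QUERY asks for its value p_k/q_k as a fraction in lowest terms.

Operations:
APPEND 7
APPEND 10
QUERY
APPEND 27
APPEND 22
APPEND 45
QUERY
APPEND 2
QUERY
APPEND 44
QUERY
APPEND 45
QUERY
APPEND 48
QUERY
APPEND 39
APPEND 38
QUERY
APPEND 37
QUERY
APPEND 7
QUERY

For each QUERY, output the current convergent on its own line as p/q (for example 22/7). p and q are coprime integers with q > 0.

71/10
1909879/269011
3862157/543994
171844787/24204747
7736877572/1089757609
371541968243/52332569979
551290740252105/77650612067999
20412255262966934/2875114706502753
143437077581020643/20203453557587270

APPEND 7: p_0 = 7·1 + 0 = 7, q_0 = 7·0 + 1 = 1 → 7/1
APPEND 10: p_1 = 10·7 + 1 = 71, q_1 = 10·1 + 0 = 10 → 71/10
APPEND 27: p_2 = 27·71 + 7 = 1924, q_2 = 27·10 + 1 = 271 → 1924/271
APPEND 22: p_3 = 22·1924 + 71 = 42399, q_3 = 22·271 + 10 = 5972 → 42399/5972
APPEND 45: p_4 = 45·42399 + 1924 = 1909879, q_4 = 45·5972 + 271 = 269011 → 1909879/269011
APPEND 2: p_5 = 2·1909879 + 42399 = 3862157, q_5 = 2·269011 + 5972 = 543994 → 3862157/543994
APPEND 44: p_6 = 44·3862157 + 1909879 = 171844787, q_6 = 44·543994 + 269011 = 24204747 → 171844787/24204747
APPEND 45: p_7 = 45·171844787 + 3862157 = 7736877572, q_7 = 45·24204747 + 543994 = 1089757609 → 7736877572/1089757609
APPEND 48: p_8 = 48·7736877572 + 171844787 = 371541968243, q_8 = 48·1089757609 + 24204747 = 52332569979 → 371541968243/52332569979
APPEND 39: p_9 = 39·371541968243 + 7736877572 = 14497873639049, q_9 = 39·52332569979 + 1089757609 = 2042059986790 → 14497873639049/2042059986790
APPEND 38: p_10 = 38·14497873639049 + 371541968243 = 551290740252105, q_10 = 38·2042059986790 + 52332569979 = 77650612067999 → 551290740252105/77650612067999
APPEND 37: p_11 = 37·551290740252105 + 14497873639049 = 20412255262966934, q_11 = 37·77650612067999 + 2042059986790 = 2875114706502753 → 20412255262966934/2875114706502753
APPEND 7: p_12 = 7·20412255262966934 + 551290740252105 = 143437077581020643, q_12 = 7·2875114706502753 + 77650612067999 = 20203453557587270 → 143437077581020643/20203453557587270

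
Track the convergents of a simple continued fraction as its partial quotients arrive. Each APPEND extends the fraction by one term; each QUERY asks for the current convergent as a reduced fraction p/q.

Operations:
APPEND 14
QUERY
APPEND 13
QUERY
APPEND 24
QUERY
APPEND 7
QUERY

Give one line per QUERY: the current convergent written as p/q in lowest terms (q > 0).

14/1
183/13
4406/313
31025/2204

APPEND 14: p_0 = 14·1 + 0 = 14, q_0 = 14·0 + 1 = 1 → 14/1
APPEND 13: p_1 = 13·14 + 1 = 183, q_1 = 13·1 + 0 = 13 → 183/13
APPEND 24: p_2 = 24·183 + 14 = 4406, q_2 = 24·13 + 1 = 313 → 4406/313
APPEND 7: p_3 = 7·4406 + 183 = 31025, q_3 = 7·313 + 13 = 2204 → 31025/2204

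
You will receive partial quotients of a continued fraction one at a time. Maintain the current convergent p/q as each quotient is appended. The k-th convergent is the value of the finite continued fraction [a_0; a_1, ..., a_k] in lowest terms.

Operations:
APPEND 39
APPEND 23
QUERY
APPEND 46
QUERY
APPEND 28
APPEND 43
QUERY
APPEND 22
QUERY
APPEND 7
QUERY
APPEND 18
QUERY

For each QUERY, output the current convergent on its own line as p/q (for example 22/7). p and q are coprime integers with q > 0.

898/23
41347/1059
49861749/1277084
1098117092/28125523
7736681393/198155745
140358382166/3594928933

APPEND 39: p_0 = 39·1 + 0 = 39, q_0 = 39·0 + 1 = 1 → 39/1
APPEND 23: p_1 = 23·39 + 1 = 898, q_1 = 23·1 + 0 = 23 → 898/23
APPEND 46: p_2 = 46·898 + 39 = 41347, q_2 = 46·23 + 1 = 1059 → 41347/1059
APPEND 28: p_3 = 28·41347 + 898 = 1158614, q_3 = 28·1059 + 23 = 29675 → 1158614/29675
APPEND 43: p_4 = 43·1158614 + 41347 = 49861749, q_4 = 43·29675 + 1059 = 1277084 → 49861749/1277084
APPEND 22: p_5 = 22·49861749 + 1158614 = 1098117092, q_5 = 22·1277084 + 29675 = 28125523 → 1098117092/28125523
APPEND 7: p_6 = 7·1098117092 + 49861749 = 7736681393, q_6 = 7·28125523 + 1277084 = 198155745 → 7736681393/198155745
APPEND 18: p_7 = 18·7736681393 + 1098117092 = 140358382166, q_7 = 18·198155745 + 28125523 = 3594928933 → 140358382166/3594928933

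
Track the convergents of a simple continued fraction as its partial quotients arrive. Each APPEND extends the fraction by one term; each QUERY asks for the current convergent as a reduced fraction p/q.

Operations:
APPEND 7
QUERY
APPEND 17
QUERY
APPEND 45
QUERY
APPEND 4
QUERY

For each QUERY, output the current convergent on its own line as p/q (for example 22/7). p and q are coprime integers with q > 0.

APPEND 7: p_0 = 7·1 + 0 = 7, q_0 = 7·0 + 1 = 1 → 7/1
APPEND 17: p_1 = 17·7 + 1 = 120, q_1 = 17·1 + 0 = 17 → 120/17
APPEND 45: p_2 = 45·120 + 7 = 5407, q_2 = 45·17 + 1 = 766 → 5407/766
APPEND 4: p_3 = 4·5407 + 120 = 21748, q_3 = 4·766 + 17 = 3081 → 21748/3081

7/1
120/17
5407/766
21748/3081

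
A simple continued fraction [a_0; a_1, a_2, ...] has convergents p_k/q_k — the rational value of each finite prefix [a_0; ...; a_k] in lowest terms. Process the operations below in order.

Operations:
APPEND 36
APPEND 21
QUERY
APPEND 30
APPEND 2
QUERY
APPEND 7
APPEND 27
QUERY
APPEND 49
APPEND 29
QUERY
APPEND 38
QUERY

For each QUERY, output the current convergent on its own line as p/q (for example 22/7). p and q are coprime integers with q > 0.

APPEND 36: p_0 = 36·1 + 0 = 36, q_0 = 36·0 + 1 = 1 → 36/1
APPEND 21: p_1 = 21·36 + 1 = 757, q_1 = 21·1 + 0 = 21 → 757/21
APPEND 30: p_2 = 30·757 + 36 = 22746, q_2 = 30·21 + 1 = 631 → 22746/631
APPEND 2: p_3 = 2·22746 + 757 = 46249, q_3 = 2·631 + 21 = 1283 → 46249/1283
APPEND 7: p_4 = 7·46249 + 22746 = 346489, q_4 = 7·1283 + 631 = 9612 → 346489/9612
APPEND 27: p_5 = 27·346489 + 46249 = 9401452, q_5 = 27·9612 + 1283 = 260807 → 9401452/260807
APPEND 49: p_6 = 49·9401452 + 346489 = 461017637, q_6 = 49·260807 + 9612 = 12789155 → 461017637/12789155
APPEND 29: p_7 = 29·461017637 + 9401452 = 13378912925, q_7 = 29·12789155 + 260807 = 371146302 → 13378912925/371146302
APPEND 38: p_8 = 38·13378912925 + 461017637 = 508859708787, q_8 = 38·371146302 + 12789155 = 14116348631 → 508859708787/14116348631

757/21
46249/1283
9401452/260807
13378912925/371146302
508859708787/14116348631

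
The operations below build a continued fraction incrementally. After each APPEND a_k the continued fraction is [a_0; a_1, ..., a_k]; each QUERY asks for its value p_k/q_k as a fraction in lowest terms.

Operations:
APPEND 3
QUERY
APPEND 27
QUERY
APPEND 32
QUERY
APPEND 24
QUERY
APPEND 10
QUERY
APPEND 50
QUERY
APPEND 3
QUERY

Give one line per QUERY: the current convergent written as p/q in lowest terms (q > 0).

APPEND 3: p_0 = 3·1 + 0 = 3, q_0 = 3·0 + 1 = 1 → 3/1
APPEND 27: p_1 = 27·3 + 1 = 82, q_1 = 27·1 + 0 = 27 → 82/27
APPEND 32: p_2 = 32·82 + 3 = 2627, q_2 = 32·27 + 1 = 865 → 2627/865
APPEND 24: p_3 = 24·2627 + 82 = 63130, q_3 = 24·865 + 27 = 20787 → 63130/20787
APPEND 10: p_4 = 10·63130 + 2627 = 633927, q_4 = 10·20787 + 865 = 208735 → 633927/208735
APPEND 50: p_5 = 50·633927 + 63130 = 31759480, q_5 = 50·208735 + 20787 = 10457537 → 31759480/10457537
APPEND 3: p_6 = 3·31759480 + 633927 = 95912367, q_6 = 3·10457537 + 208735 = 31581346 → 95912367/31581346

3/1
82/27
2627/865
63130/20787
633927/208735
31759480/10457537
95912367/31581346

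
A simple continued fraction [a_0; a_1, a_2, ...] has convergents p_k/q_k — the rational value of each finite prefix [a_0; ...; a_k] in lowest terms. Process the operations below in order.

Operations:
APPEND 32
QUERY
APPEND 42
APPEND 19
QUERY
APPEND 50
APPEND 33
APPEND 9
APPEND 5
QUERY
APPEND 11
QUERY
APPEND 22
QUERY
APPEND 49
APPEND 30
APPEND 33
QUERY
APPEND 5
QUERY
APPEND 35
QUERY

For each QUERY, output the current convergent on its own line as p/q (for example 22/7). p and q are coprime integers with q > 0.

32/1
25587/799
1951675487/60944570
21850307750/682315077
482658445987/15071876264
23474992862380554/733048785661595
118085610395182147/3687435127744629
4156471356693755699/129793278256723610

APPEND 32: p_0 = 32·1 + 0 = 32, q_0 = 32·0 + 1 = 1 → 32/1
APPEND 42: p_1 = 42·32 + 1 = 1345, q_1 = 42·1 + 0 = 42 → 1345/42
APPEND 19: p_2 = 19·1345 + 32 = 25587, q_2 = 19·42 + 1 = 799 → 25587/799
APPEND 50: p_3 = 50·25587 + 1345 = 1280695, q_3 = 50·799 + 42 = 39992 → 1280695/39992
APPEND 33: p_4 = 33·1280695 + 25587 = 42288522, q_4 = 33·39992 + 799 = 1320535 → 42288522/1320535
APPEND 9: p_5 = 9·42288522 + 1280695 = 381877393, q_5 = 9·1320535 + 39992 = 11924807 → 381877393/11924807
APPEND 5: p_6 = 5·381877393 + 42288522 = 1951675487, q_6 = 5·11924807 + 1320535 = 60944570 → 1951675487/60944570
APPEND 11: p_7 = 11·1951675487 + 381877393 = 21850307750, q_7 = 11·60944570 + 11924807 = 682315077 → 21850307750/682315077
APPEND 22: p_8 = 22·21850307750 + 1951675487 = 482658445987, q_8 = 22·682315077 + 60944570 = 15071876264 → 482658445987/15071876264
APPEND 49: p_9 = 49·482658445987 + 21850307750 = 23672114161113, q_9 = 49·15071876264 + 682315077 = 739204252013 → 23672114161113/739204252013
APPEND 30: p_10 = 30·23672114161113 + 482658445987 = 710646083279377, q_10 = 30·739204252013 + 15071876264 = 22191199436654 → 710646083279377/22191199436654
APPEND 33: p_11 = 33·710646083279377 + 23672114161113 = 23474992862380554, q_11 = 33·22191199436654 + 739204252013 = 733048785661595 → 23474992862380554/733048785661595
APPEND 5: p_12 = 5·23474992862380554 + 710646083279377 = 118085610395182147, q_12 = 5·733048785661595 + 22191199436654 = 3687435127744629 → 118085610395182147/3687435127744629
APPEND 35: p_13 = 35·118085610395182147 + 23474992862380554 = 4156471356693755699, q_13 = 35·3687435127744629 + 733048785661595 = 129793278256723610 → 4156471356693755699/129793278256723610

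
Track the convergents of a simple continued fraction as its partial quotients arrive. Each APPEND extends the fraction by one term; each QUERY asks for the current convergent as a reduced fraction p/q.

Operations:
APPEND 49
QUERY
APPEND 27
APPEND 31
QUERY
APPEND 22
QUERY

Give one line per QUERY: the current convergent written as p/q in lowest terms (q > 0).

APPEND 49: p_0 = 49·1 + 0 = 49, q_0 = 49·0 + 1 = 1 → 49/1
APPEND 27: p_1 = 27·49 + 1 = 1324, q_1 = 27·1 + 0 = 27 → 1324/27
APPEND 31: p_2 = 31·1324 + 49 = 41093, q_2 = 31·27 + 1 = 838 → 41093/838
APPEND 22: p_3 = 22·41093 + 1324 = 905370, q_3 = 22·838 + 27 = 18463 → 905370/18463

49/1
41093/838
905370/18463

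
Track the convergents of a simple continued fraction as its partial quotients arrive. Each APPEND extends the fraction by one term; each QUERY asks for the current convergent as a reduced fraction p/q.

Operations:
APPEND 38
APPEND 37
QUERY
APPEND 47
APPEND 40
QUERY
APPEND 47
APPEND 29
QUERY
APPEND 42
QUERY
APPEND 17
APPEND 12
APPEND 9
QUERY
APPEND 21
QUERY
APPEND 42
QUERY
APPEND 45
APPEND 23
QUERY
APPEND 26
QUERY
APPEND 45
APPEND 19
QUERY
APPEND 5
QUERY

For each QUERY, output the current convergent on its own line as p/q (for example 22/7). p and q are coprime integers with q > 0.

1407/37
2648087/69637
3613909511/95035328
151908725718/3994758455
283247963423615/7448599093962
5979391887582237/157240646880413
251417707241877569/6611555768071308
260606270715999552935/6853188310600124587
6787082814833760449152/178480573325813328535
5814694408641302935979877/152909581344797611593113
29379151376144749899664160/772586385711960257874227

APPEND 38: p_0 = 38·1 + 0 = 38, q_0 = 38·0 + 1 = 1 → 38/1
APPEND 37: p_1 = 37·38 + 1 = 1407, q_1 = 37·1 + 0 = 37 → 1407/37
APPEND 47: p_2 = 47·1407 + 38 = 66167, q_2 = 47·37 + 1 = 1740 → 66167/1740
APPEND 40: p_3 = 40·66167 + 1407 = 2648087, q_3 = 40·1740 + 37 = 69637 → 2648087/69637
APPEND 47: p_4 = 47·2648087 + 66167 = 124526256, q_4 = 47·69637 + 1740 = 3274679 → 124526256/3274679
APPEND 29: p_5 = 29·124526256 + 2648087 = 3613909511, q_5 = 29·3274679 + 69637 = 95035328 → 3613909511/95035328
APPEND 42: p_6 = 42·3613909511 + 124526256 = 151908725718, q_6 = 42·95035328 + 3274679 = 3994758455 → 151908725718/3994758455
APPEND 17: p_7 = 17·151908725718 + 3613909511 = 2586062246717, q_7 = 17·3994758455 + 95035328 = 68005929063 → 2586062246717/68005929063
APPEND 12: p_8 = 12·2586062246717 + 151908725718 = 31184655686322, q_8 = 12·68005929063 + 3994758455 = 820065907211 → 31184655686322/820065907211
APPEND 9: p_9 = 9·31184655686322 + 2586062246717 = 283247963423615, q_9 = 9·820065907211 + 68005929063 = 7448599093962 → 283247963423615/7448599093962
APPEND 21: p_10 = 21·283247963423615 + 31184655686322 = 5979391887582237, q_10 = 21·7448599093962 + 820065907211 = 157240646880413 → 5979391887582237/157240646880413
APPEND 42: p_11 = 42·5979391887582237 + 283247963423615 = 251417707241877569, q_11 = 42·157240646880413 + 7448599093962 = 6611555768071308 → 251417707241877569/6611555768071308
APPEND 45: p_12 = 45·251417707241877569 + 5979391887582237 = 11319776217772072842, q_12 = 45·6611555768071308 + 157240646880413 = 297677250210089273 → 11319776217772072842/297677250210089273
APPEND 23: p_13 = 23·11319776217772072842 + 251417707241877569 = 260606270715999552935, q_13 = 23·297677250210089273 + 6611555768071308 = 6853188310600124587 → 260606270715999552935/6853188310600124587
APPEND 26: p_14 = 26·260606270715999552935 + 11319776217772072842 = 6787082814833760449152, q_14 = 26·6853188310600124587 + 297677250210089273 = 178480573325813328535 → 6787082814833760449152/178480573325813328535
APPEND 45: p_15 = 45·6787082814833760449152 + 260606270715999552935 = 305679332938235219764775, q_15 = 45·178480573325813328535 + 6853188310600124587 = 8038478987972199908662 → 305679332938235219764775/8038478987972199908662
APPEND 19: p_16 = 19·305679332938235219764775 + 6787082814833760449152 = 5814694408641302935979877, q_16 = 19·8038478987972199908662 + 178480573325813328535 = 152909581344797611593113 → 5814694408641302935979877/152909581344797611593113
APPEND 5: p_17 = 5·5814694408641302935979877 + 305679332938235219764775 = 29379151376144749899664160, q_17 = 5·152909581344797611593113 + 8038478987972199908662 = 772586385711960257874227 → 29379151376144749899664160/772586385711960257874227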